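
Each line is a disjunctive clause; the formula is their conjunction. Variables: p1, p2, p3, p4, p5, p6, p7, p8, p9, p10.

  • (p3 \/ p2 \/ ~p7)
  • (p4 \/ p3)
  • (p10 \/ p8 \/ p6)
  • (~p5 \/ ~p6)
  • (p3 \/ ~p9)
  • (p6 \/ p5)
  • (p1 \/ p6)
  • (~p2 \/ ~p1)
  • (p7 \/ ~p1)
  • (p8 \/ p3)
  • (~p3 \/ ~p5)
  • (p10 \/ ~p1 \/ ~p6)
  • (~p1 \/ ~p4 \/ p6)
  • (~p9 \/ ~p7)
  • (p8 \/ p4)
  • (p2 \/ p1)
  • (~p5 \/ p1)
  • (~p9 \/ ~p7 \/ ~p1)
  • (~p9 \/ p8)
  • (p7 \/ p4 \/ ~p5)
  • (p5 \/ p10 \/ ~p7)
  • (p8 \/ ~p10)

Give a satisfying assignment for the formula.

p1=F  p2=T  p3=F  p4=T  p5=F  p6=T  p7=T  p8=T  p9=F  p10=T

Check each clause:
  1. (~p7 \/ p2 \/ p3) — p2 is true.
  2. (p3 \/ p4) — p4 is true.
  3. (p10 \/ p6 \/ p8) — p8 is true.
  4. (~p5 \/ ~p6) — ~p5 is true.
  5. (p3 \/ ~p9) — ~p9 is true.
  6. (p6 \/ p5) — p6 is true.
  7. (p1 \/ p6) — p6 is true.
  8. (~p2 \/ ~p1) — ~p1 is true.
  9. (~p1 \/ p7) — ~p1 is true.
  10. (p3 \/ p8) — p8 is true.
  11. (~p3 \/ ~p5) — ~p5 is true.
  12. (~p1 \/ ~p6 \/ p10) — p10 is true.
  13. (~p1 \/ ~p4 \/ p6) — p6 is true.
  14. (~p7 \/ ~p9) — ~p9 is true.
  15. (p8 \/ p4) — p8 is true.
  16. (p2 \/ p1) — p2 is true.
  17. (~p5 \/ p1) — ~p5 is true.
  18. (~p1 \/ ~p9 \/ ~p7) — ~p1 is true.
  19. (~p9 \/ p8) — p8 is true.
  20. (p7 \/ p4 \/ ~p5) — ~p5 is true.
  21. (~p7 \/ p10 \/ p5) — p10 is true.
  22. (p8 \/ ~p10) — p8 is true.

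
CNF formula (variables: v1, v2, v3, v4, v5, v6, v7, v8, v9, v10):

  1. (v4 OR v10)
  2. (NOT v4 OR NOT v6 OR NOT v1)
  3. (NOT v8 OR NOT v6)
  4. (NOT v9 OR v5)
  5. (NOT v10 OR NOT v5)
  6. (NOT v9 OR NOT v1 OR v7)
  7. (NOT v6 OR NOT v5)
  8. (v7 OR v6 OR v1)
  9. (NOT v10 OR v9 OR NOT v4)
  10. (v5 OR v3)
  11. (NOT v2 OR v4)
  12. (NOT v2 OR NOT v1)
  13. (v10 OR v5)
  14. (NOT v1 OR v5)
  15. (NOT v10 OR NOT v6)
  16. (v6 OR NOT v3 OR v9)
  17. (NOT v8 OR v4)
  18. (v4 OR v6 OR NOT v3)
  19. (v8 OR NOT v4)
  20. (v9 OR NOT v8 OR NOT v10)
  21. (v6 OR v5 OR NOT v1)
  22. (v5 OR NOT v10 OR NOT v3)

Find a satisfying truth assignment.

v1=False, v2=False, v3=False, v4=True, v5=True, v6=False, v7=True, v8=True, v9=True, v10=False

v2 occurs only negated in the remaining clauses — set v2 = False.
v7 occurs only positively in the remaining clauses — set v7 = True.
Set v1 = False and propagate.
The remaining clauses are satisfied by v3 = False, v4 = True, v5 = True, v6 = False, v8 = True, v9 = True, v10 = False.
Every clause has at least one true literal under this assignment.
Check each clause:
  1. (v4 OR v10) — v4 is true.
  2. (NOT v4 OR NOT v6 OR NOT v1) — NOT v6 is true.
  3. (NOT v6 OR NOT v8) — NOT v6 is true.
  4. (v5 OR NOT v9) — v5 is true.
  5. (NOT v10 OR NOT v5) — NOT v10 is true.
  6. (NOT v9 OR NOT v1 OR v7) — NOT v1 is true.
  7. (NOT v5 OR NOT v6) — NOT v6 is true.
  8. (v1 OR v6 OR v7) — v7 is true.
  9. (v9 OR NOT v10 OR NOT v4) — v9 is true.
  10. (v5 OR v3) — v5 is true.
  11. (NOT v2 OR v4) — v4 is true.
  12. (NOT v1 OR NOT v2) — NOT v2 is true.
  13. (v5 OR v10) — v5 is true.
  14. (NOT v1 OR v5) — v5 is true.
  15. (NOT v6 OR NOT v10) — NOT v6 is true.
  16. (NOT v3 OR v6 OR v9) — v9 is true.
  17. (v4 OR NOT v8) — v4 is true.
  18. (v6 OR NOT v3 OR v4) — v4 is true.
  19. (NOT v4 OR v8) — v8 is true.
  20. (NOT v8 OR v9 OR NOT v10) — v9 is true.
  21. (v6 OR v5 OR NOT v1) — v5 is true.
  22. (v5 OR NOT v3 OR NOT v10) — NOT v3 is true.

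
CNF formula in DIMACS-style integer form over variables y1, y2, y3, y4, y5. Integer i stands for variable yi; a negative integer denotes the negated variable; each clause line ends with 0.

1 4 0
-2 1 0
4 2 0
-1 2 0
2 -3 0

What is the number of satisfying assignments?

10

Case analysis on y2 and y1:
  y2=T, y1=T: y3, y4, y5 free → 2^3 = 8.
  y2=T, y1=F: a clause becomes empty — 0.
  y2=F, y1=T: a clause becomes empty — 0.
  y2=F, y1=F: remaining (y3,y4,y5) ∈ {(F,T,F); (F,T,T)} — 2.
Total: 8 + 0 + 0 + 2 = 10.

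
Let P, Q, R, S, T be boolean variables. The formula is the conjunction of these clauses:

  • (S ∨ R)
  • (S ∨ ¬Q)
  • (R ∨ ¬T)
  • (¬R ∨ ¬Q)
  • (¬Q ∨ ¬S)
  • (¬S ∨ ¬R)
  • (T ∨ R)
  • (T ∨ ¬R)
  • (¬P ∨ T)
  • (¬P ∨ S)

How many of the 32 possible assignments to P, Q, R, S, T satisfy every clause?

The models are:
  P=F Q=F R=T S=F T=T
Count: 1.

1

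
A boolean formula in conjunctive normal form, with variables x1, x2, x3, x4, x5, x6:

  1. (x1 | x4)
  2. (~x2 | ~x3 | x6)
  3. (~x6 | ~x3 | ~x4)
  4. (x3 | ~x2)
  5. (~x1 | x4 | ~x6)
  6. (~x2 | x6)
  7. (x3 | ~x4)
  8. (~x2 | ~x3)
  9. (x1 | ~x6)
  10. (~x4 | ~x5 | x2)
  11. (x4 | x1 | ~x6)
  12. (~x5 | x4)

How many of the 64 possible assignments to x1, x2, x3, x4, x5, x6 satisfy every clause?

The models are:
  x1=0 x2=0 x3=1 x4=1 x5=0 x6=0
  x1=1 x2=0 x3=0 x4=0 x5=0 x6=0
  x1=1 x2=0 x3=1 x4=0 x5=0 x6=0
  x1=1 x2=0 x3=1 x4=1 x5=0 x6=0
Count: 4.

4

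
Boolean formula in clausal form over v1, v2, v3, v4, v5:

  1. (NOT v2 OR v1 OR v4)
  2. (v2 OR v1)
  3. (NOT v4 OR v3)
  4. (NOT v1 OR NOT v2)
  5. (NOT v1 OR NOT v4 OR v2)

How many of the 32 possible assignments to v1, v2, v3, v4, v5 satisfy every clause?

6

The models are:
  v1=F v2=T v3=T v4=T v5=F
  v1=F v2=T v3=T v4=T v5=T
  v1=T v2=F v3=F v4=F v5=F
  v1=T v2=F v3=F v4=F v5=T
  v1=T v2=F v3=T v4=F v5=F
  v1=T v2=F v3=T v4=F v5=T
Count: 6.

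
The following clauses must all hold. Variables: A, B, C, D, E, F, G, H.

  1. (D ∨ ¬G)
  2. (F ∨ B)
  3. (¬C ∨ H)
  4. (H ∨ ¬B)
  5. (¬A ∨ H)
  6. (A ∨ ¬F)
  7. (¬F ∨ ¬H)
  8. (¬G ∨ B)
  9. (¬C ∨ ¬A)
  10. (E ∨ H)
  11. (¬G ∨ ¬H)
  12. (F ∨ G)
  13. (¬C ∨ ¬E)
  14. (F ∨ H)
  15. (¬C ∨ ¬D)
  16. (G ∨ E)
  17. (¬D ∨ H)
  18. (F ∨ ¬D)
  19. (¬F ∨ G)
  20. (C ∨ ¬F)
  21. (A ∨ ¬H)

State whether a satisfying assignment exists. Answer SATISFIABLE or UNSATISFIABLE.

UNSATISFIABLE

H = True:
  propagation gives F=False, B=True, G=False; an empty clause results — contradiction.
H = False:
  propagation gives C=False, B=False, F=True; an empty clause results — contradiction.
Every branch closes, so no satisfying assignment exists.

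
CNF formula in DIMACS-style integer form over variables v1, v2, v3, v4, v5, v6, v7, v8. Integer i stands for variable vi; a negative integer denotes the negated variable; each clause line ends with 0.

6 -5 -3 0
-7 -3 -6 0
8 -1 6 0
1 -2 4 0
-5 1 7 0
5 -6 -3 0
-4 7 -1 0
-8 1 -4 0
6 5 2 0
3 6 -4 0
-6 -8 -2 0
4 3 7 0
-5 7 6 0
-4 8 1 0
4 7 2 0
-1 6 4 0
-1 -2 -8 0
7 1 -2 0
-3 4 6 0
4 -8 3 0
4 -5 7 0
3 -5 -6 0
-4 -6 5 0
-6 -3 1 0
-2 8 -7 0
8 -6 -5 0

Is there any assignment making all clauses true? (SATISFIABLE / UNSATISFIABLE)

Branch on v1: take v1 = True.
Branch on v2: take v2 = False.
Branch on v3: take v3 = False.
For the remaining variables, v4 = False, v5 = False, v6 = True, v7 = True, v8 = False works.
So v1=T, v2=F, v3=F, v4=F, v5=F, v6=T, v7=T, v8=F is a satisfying assignment.

SATISFIABLE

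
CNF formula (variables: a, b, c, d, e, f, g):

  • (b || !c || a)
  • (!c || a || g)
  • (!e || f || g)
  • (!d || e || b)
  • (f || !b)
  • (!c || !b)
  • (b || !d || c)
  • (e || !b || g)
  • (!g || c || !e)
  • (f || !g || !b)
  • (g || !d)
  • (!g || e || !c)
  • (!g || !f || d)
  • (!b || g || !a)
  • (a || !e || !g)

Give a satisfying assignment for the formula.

a = True  b = False  c = True  d = False  e = True  f = False  g = True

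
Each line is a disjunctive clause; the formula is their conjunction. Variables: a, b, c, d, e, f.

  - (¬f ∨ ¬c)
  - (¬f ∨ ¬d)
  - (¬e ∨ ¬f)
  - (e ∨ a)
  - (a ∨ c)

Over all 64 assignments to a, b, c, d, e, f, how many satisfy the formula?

22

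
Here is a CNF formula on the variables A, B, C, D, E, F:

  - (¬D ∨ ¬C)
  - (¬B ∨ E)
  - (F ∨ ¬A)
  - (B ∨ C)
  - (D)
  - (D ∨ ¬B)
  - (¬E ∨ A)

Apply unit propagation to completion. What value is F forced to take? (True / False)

Unit clause (D) sets D = True.
(¬D ∨ ¬C): since D = True, the clause reduces to (¬C). C = False.
(B ∨ C): since C = False, the clause reduces to (B). B = True.
(E ∨ ¬B) with B = True leaves only E, so E = True.
(A ∨ ¬E) with E = True leaves only A, so A = True.
In (¬A ∨ F), ¬A is now false; F must hold, so F = True.

True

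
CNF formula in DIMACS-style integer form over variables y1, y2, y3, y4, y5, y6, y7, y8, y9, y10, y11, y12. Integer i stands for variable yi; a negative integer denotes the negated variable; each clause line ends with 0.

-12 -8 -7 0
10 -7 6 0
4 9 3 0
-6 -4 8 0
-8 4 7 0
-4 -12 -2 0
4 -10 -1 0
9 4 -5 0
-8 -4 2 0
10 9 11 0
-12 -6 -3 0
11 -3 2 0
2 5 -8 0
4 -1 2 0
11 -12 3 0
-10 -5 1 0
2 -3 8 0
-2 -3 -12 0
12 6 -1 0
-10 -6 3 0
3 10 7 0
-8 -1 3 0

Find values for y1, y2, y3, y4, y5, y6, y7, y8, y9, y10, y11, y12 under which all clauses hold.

y9 occurs only positively in the remaining clauses — set y9 = True.
y11 occurs only positively in the remaining clauses — set y11 = True.
Try y1 = True.
For the remaining variables, y2 = True, y3 = True, y4 = False, y5 = True, y6 = True, y7 = False, y8 = False, y10 = False, y12 = False works.
Every clause has at least one true literal under this assignment.

y1=T, y2=T, y3=T, y4=F, y5=T, y6=T, y7=F, y8=F, y9=T, y10=F, y11=T, y12=F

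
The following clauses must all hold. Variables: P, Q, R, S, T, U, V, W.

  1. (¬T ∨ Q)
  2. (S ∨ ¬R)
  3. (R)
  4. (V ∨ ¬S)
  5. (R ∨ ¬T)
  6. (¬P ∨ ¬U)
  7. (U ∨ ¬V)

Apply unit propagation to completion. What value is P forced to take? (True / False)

False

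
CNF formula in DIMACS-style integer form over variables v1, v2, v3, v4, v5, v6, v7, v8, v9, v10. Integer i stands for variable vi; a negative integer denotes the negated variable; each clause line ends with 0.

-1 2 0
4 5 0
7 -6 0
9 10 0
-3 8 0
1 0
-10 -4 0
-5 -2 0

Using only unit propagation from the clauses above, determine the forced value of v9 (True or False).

True

Unit clause (v1) sets v1 = True.
From (!v1 || v2) and v1 = True: v2 = True.
(!v5 || !v2): since v2 = True, the clause reduces to (!v5). v5 = False.
In (v4 || v5), v5 is now false; v4 must hold, so v4 = True.
In (!v4 || !v10), !v4 is now false; !v10 must hold, so v10 = False.
From (v10 || v9) and v10 = False: v9 = True.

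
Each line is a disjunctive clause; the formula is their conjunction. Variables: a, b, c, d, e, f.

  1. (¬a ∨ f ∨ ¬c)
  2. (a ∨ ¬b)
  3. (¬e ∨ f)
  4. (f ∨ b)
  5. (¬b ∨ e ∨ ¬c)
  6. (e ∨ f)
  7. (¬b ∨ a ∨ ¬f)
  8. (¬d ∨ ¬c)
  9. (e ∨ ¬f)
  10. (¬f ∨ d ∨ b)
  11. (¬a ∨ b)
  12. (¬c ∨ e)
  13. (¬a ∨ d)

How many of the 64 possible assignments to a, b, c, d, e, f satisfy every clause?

2

Satisfying assignments:
  a=0 b=0 c=0 d=1 e=1 f=1
  a=1 b=1 c=0 d=1 e=1 f=1
Count: 2.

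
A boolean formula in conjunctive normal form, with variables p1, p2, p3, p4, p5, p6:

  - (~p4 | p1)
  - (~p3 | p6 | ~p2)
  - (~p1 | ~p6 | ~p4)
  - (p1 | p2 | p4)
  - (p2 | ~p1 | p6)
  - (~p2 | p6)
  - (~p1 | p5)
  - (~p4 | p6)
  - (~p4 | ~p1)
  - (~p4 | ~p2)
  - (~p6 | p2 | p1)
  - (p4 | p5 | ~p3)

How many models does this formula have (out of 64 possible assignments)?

7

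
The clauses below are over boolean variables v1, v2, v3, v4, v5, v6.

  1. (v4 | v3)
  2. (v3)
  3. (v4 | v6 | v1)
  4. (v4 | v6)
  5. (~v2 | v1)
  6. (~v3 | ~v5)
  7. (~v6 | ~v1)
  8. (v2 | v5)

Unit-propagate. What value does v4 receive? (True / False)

True

Unit clause (v3) sets v3 = True.
In (~v3 | ~v5), ~v3 is now false; ~v5 must hold, so v5 = False.
(v5 | v2): since v5 = False, the clause reduces to (v2). v2 = True.
(v1 | ~v2) with v2 = True leaves only v1, so v1 = True.
(~v1 | ~v6): since v1 = True, the clause reduces to (~v6). v6 = False.
From (v4 | v6) and v6 = False: v4 = True.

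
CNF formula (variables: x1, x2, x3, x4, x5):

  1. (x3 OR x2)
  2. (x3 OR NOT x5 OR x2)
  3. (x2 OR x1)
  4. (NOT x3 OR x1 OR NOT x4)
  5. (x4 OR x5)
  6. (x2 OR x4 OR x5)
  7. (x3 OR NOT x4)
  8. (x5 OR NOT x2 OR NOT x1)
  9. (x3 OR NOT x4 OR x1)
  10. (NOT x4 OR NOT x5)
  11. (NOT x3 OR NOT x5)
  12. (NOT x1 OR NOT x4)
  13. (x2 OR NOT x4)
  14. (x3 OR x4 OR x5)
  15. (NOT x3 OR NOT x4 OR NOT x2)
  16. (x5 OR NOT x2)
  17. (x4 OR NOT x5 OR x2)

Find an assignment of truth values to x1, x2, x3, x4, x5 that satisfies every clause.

x1 = False, x2 = True, x3 = False, x4 = False, x5 = True

Check each clause:
  1. (x2 OR x3) — x2 is true.
  2. (x2 OR x3 OR NOT x5) — x2 is true.
  3. (x1 OR x2) — x2 is true.
  4. (x1 OR NOT x3 OR NOT x4) — NOT x4 is true.
  5. (x5 OR x4) — x5 is true.
  6. (x5 OR x4 OR x2) — x2 is true.
  7. (NOT x4 OR x3) — NOT x4 is true.
  8. (NOT x1 OR NOT x2 OR x5) — x5 is true.
  9. (NOT x4 OR x3 OR x1) — NOT x4 is true.
  10. (NOT x5 OR NOT x4) — NOT x4 is true.
  11. (NOT x3 OR NOT x5) — NOT x3 is true.
  12. (NOT x1 OR NOT x4) — NOT x4 is true.
  13. (x2 OR NOT x4) — x2 is true.
  14. (x3 OR x4 OR x5) — x5 is true.
  15. (NOT x3 OR NOT x2 OR NOT x4) — NOT x4 is true.
  16. (NOT x2 OR x5) — x5 is true.
  17. (x4 OR NOT x5 OR x2) — x2 is true.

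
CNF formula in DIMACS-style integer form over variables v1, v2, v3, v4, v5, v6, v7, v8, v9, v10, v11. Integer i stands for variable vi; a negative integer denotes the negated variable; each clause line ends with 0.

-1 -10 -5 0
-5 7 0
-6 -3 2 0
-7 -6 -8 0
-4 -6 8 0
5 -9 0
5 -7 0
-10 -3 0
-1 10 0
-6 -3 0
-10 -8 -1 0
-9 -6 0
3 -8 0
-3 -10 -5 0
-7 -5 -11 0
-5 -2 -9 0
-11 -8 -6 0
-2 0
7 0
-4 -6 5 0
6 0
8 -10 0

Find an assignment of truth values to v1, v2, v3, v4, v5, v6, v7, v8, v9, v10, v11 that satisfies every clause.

(¬v2) is a unit clause, so v2 = False.
(v7) is a unit clause, so v7 = True.
Unit propagation: (v5) forces v5 = True.
Unit propagation: (¬v11) forces v11 = False.
Unit propagation: (v6) forces v6 = True.
The clause (¬v3) is unit: v3 must be False.
(¬v8) is a unit clause, so v8 = False.
(¬v4) is a unit clause, so v4 = False.
The clause (¬v9) is unit: v9 must be False.
Unit propagation: (¬v10) forces v10 = False.
Unit propagation: (¬v1) forces v1 = False.
Every clause has at least one true literal under this assignment.

v1 = False, v2 = False, v3 = False, v4 = False, v5 = True, v6 = True, v7 = True, v8 = False, v9 = False, v10 = False, v11 = False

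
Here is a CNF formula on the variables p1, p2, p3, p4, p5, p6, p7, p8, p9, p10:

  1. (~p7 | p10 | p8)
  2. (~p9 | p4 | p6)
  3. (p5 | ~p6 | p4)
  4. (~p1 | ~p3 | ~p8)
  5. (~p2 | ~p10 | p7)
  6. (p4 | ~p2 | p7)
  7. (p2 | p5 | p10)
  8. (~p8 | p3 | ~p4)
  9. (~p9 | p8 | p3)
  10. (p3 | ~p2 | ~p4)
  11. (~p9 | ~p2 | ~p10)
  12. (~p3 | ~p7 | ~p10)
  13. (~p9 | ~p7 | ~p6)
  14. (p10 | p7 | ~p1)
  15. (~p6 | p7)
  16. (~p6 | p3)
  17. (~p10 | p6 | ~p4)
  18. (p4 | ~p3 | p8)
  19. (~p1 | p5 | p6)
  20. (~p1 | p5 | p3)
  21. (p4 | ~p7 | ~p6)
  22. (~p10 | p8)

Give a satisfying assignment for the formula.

p1 occurs only negated in the remaining clauses — set p1 = False.
Set p2 = True and propagate.
Branch on p3: take p3 = True.
The remaining clauses are satisfied by p4 = True, p5 = False, p6 = False, p7 = False, p8 = False, p9 = True, p10 = False.
Every clause has at least one true literal under this assignment.

p1=F, p2=T, p3=T, p4=T, p5=F, p6=F, p7=F, p8=F, p9=T, p10=F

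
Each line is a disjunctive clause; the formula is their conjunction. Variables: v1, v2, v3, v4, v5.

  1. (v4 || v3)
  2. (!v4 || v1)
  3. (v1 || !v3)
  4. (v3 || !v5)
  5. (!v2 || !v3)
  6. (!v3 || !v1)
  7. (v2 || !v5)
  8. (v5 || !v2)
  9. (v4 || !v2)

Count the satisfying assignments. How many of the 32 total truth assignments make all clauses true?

1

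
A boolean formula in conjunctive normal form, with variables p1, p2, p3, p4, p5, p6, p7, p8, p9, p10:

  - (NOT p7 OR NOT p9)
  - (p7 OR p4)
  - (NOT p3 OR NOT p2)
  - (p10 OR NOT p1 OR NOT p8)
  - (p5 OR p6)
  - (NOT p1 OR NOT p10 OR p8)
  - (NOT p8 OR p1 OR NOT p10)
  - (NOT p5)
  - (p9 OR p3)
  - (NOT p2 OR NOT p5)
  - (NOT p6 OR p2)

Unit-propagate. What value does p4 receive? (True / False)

(NOT p5) is a unit clause: p5 = False.
In (p6 OR p5), p5 is now false; p6 must hold, so p6 = True.
(NOT p6 OR p2) with p6 = True leaves only p2, so p2 = True.
In (NOT p3 OR NOT p2), NOT p2 is now false; NOT p3 must hold, so p3 = False.
(p3 OR p9): since p3 = False, the clause reduces to (p9). p9 = True.
(NOT p7 OR NOT p9) with p9 = True leaves only NOT p7, so p7 = False.
In (p4 OR p7), p7 is now false; p4 must hold, so p4 = True.

True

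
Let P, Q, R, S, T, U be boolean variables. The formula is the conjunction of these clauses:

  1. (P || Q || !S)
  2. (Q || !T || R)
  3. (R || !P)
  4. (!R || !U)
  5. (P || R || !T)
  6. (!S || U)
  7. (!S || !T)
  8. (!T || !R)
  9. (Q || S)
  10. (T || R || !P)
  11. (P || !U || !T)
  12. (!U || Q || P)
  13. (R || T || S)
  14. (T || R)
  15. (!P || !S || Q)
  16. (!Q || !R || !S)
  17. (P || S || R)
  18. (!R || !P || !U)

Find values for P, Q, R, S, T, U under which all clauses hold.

P=T, Q=T, R=T, S=F, T=F, U=F

Branch on P: take P = True.
  then R is forced to True.
  then U is forced to False.
  then S is forced to False.
  then T is forced to False.
  then Q is forced to True.
Every clause has at least one true literal under this assignment.
Check each clause:
  1. (P || Q || !S) — P is true.
  2. (Q || R || !T) — R is true.
  3. (!P || R) — R is true.
  4. (!U || !R) — !U is true.
  5. (!T || R || P) — P is true.
  6. (U || !S) — !S is true.
  7. (!S || !T) — !T is true.
  8. (!T || !R) — !T is true.
  9. (Q || S) — Q is true.
  10. (R || !P || T) — R is true.
  11. (!U || P || !T) — P is true.
  12. (P || Q || !U) — P is true.
  13. (S || R || T) — R is true.
  14. (R || T) — R is true.
  15. (!S || !P || Q) — Q is true.
  16. (!R || !Q || !S) — !S is true.
  17. (S || P || R) — P is true.
  18. (!R || !U || !P) — !U is true.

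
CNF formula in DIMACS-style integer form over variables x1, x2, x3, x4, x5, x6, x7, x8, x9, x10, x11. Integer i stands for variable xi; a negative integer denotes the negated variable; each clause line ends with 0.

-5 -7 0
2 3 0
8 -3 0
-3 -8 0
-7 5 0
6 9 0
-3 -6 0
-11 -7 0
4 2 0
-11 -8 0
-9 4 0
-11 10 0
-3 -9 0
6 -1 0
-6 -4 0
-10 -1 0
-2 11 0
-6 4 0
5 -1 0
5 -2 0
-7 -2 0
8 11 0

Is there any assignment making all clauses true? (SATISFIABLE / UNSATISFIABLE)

SATISFIABLE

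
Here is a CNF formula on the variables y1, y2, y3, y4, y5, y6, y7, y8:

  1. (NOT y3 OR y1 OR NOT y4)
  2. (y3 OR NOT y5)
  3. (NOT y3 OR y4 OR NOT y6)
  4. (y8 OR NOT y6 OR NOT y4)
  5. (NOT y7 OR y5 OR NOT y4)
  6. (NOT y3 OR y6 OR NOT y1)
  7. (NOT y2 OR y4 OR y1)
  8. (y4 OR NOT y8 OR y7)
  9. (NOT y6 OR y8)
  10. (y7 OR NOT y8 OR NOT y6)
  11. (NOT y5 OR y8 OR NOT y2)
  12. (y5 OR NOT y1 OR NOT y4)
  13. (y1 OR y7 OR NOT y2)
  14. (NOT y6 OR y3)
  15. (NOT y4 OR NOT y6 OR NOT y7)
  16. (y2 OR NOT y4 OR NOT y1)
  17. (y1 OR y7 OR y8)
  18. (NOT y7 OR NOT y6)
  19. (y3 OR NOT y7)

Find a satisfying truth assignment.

y1=F  y2=F  y3=T  y4=F  y5=F  y6=F  y7=T  y8=F

Check each clause:
  1. (NOT y3 OR NOT y4 OR y1) — NOT y4 is true.
  2. (NOT y5 OR y3) — y3 is true.
  3. (y4 OR NOT y3 OR NOT y6) — NOT y6 is true.
  4. (NOT y6 OR y8 OR NOT y4) — NOT y6 is true.
  5. (NOT y4 OR NOT y7 OR y5) — NOT y4 is true.
  6. (y6 OR NOT y3 OR NOT y1) — NOT y1 is true.
  7. (y4 OR NOT y2 OR y1) — NOT y2 is true.
  8. (NOT y8 OR y4 OR y7) — NOT y8 is true.
  9. (y8 OR NOT y6) — NOT y6 is true.
  10. (y7 OR NOT y8 OR NOT y6) — NOT y8 is true.
  11. (NOT y2 OR y8 OR NOT y5) — NOT y5 is true.
  12. (y5 OR NOT y4 OR NOT y1) — NOT y4 is true.
  13. (y1 OR NOT y2 OR y7) — NOT y2 is true.
  14. (y3 OR NOT y6) — NOT y6 is true.
  15. (NOT y4 OR NOT y7 OR NOT y6) — NOT y6 is true.
  16. (y2 OR NOT y1 OR NOT y4) — NOT y4 is true.
  17. (y8 OR y1 OR y7) — y7 is true.
  18. (NOT y7 OR NOT y6) — NOT y6 is true.
  19. (y3 OR NOT y7) — y3 is true.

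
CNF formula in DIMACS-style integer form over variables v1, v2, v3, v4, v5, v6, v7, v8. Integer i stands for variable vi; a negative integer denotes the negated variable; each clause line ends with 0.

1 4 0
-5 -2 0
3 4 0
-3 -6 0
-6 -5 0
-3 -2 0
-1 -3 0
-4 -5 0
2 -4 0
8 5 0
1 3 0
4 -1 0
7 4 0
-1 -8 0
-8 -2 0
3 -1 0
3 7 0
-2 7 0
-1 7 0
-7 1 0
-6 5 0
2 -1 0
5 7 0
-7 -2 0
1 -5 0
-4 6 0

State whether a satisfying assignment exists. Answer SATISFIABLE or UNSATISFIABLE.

UNSATISFIABLE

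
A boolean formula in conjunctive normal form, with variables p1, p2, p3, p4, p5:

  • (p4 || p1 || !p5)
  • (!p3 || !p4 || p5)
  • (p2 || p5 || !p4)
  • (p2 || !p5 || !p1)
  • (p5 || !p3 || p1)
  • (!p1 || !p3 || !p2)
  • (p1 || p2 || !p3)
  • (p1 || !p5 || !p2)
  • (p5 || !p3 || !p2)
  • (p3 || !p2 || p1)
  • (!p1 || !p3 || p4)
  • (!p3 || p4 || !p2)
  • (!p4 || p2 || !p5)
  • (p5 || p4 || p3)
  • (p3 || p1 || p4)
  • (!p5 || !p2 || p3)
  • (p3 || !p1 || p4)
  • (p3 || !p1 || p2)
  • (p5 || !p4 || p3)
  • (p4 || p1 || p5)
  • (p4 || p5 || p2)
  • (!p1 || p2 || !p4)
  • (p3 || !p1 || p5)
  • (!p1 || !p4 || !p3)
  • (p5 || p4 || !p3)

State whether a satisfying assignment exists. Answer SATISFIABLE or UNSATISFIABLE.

p3 = True:
  p4 = True:
    propagation gives p5=True, p2=True, p1=False; an empty clause results — contradiction.
  p4 = False:
    propagation gives p1=False, p5=False; an empty clause results — contradiction.
p3 = False:
  p5 = True:
    propagation gives p2=False, p1=False, p4=True; an empty clause results — contradiction.
  p5 = False:
    propagation gives p4=True; an empty clause results — contradiction.
Every branch closes, so no satisfying assignment exists.

UNSATISFIABLE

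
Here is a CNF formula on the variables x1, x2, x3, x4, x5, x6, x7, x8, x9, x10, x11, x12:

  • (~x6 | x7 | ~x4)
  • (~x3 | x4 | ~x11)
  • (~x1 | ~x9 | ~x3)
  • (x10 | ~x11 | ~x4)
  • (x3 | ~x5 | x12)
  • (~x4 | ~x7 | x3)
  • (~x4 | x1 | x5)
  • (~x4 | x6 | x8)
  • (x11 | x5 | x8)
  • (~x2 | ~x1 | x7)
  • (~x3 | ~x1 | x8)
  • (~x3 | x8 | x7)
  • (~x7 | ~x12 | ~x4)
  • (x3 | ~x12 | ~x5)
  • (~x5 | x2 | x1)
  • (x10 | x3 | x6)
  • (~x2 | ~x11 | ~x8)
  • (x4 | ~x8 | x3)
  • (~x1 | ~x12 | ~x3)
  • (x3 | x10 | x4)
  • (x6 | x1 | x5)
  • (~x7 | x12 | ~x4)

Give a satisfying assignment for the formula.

x1 = 1, x2 = 0, x3 = 0, x4 = 1, x5 = 0, x6 = 0, x7 = 0, x8 = 1, x9 = 1, x10 = 1, x11 = 0, x12 = 1

Check each clause:
  1. (~x6 | x7 | ~x4) — ~x6 is true.
  2. (~x11 | ~x3 | x4) — ~x11 is true.
  3. (~x1 | ~x3 | ~x9) — ~x3 is true.
  4. (x10 | ~x4 | ~x11) — x10 is true.
  5. (x12 | x3 | ~x5) — x12 is true.
  6. (~x7 | ~x4 | x3) — ~x7 is true.
  7. (~x4 | x1 | x5) — x1 is true.
  8. (x8 | x6 | ~x4) — x8 is true.
  9. (x11 | x5 | x8) — x8 is true.
  10. (~x2 | x7 | ~x1) — ~x2 is true.
  11. (~x3 | ~x1 | x8) — x8 is true.
  12. (~x3 | x8 | x7) — x8 is true.
  13. (~x7 | ~x12 | ~x4) — ~x7 is true.
  14. (~x5 | x3 | ~x12) — ~x5 is true.
  15. (x1 | x2 | ~x5) — x1 is true.
  16. (x6 | x10 | x3) — x10 is true.
  17. (~x11 | ~x2 | ~x8) — ~x11 is true.
  18. (x3 | x4 | ~x8) — x4 is true.
  19. (~x3 | ~x1 | ~x12) — ~x3 is true.
  20. (x3 | x4 | x10) — x10 is true.
  21. (x6 | x1 | x5) — x1 is true.
  22. (~x7 | x12 | ~x4) — ~x7 is true.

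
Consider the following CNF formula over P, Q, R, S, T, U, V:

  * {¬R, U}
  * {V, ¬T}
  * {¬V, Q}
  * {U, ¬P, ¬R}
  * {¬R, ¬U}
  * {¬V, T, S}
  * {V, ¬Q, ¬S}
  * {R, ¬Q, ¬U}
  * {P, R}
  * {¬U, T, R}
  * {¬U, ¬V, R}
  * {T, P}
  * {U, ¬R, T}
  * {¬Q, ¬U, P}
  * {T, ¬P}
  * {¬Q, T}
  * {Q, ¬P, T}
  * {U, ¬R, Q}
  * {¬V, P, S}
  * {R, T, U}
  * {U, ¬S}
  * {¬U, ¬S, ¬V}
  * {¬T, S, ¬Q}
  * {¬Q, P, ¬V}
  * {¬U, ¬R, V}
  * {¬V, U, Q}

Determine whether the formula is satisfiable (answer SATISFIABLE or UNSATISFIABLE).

UNSATISFIABLE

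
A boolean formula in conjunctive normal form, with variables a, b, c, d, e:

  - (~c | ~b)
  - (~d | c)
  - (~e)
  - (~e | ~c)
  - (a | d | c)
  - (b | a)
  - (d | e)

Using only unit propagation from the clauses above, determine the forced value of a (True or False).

Unit clause (~e) sets e = False.
In (d | e), e is now false; d must hold, so d = True.
In (~d | c), ~d is now false; c must hold, so c = True.
From (~b | ~c) and c = True: b = False.
(a | b): since b = False, the clause reduces to (a). a = True.

True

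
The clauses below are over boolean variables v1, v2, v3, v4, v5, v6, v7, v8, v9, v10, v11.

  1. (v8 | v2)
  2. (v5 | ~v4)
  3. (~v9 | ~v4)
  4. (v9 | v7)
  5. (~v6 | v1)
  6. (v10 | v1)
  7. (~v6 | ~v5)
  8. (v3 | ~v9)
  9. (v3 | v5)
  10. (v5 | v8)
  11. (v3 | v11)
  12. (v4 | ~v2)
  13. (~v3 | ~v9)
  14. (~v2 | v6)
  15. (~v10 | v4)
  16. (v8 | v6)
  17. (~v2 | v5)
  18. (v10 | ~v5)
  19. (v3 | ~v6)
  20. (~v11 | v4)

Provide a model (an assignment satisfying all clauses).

Pure literal: v1 appears only positively; assign v1 = True.
Pure literal: v7 appears only positively; assign v7 = True.
Branch on v2: take v2 = False.
  then v8 is forced to True.
Branch on v3: take v3 = True.
  then v9 is forced to False.
For the remaining variables, v4 = False, v5 = False, v6 = False, v10 = False, v11 = False works.

v1=True, v2=False, v3=True, v4=False, v5=False, v6=False, v7=True, v8=True, v9=False, v10=False, v11=False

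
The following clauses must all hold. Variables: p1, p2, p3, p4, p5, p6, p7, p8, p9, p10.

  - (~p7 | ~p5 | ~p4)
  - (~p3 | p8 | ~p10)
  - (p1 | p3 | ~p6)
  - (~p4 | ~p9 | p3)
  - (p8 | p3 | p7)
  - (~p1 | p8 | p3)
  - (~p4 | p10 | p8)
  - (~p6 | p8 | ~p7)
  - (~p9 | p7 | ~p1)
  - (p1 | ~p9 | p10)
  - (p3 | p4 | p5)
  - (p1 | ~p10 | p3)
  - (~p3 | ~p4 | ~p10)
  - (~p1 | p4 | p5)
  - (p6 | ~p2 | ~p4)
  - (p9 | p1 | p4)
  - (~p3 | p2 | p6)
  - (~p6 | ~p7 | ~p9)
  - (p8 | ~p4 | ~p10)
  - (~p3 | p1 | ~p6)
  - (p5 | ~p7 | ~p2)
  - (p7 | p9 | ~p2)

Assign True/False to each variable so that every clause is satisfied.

Pure literal: p8 appears only positively; assign p8 = True.
Set p1 = True and propagate.
For the remaining variables, p2 = True, p3 = False, p4 = False, p5 = True, p6 = False, p7 = True, p9 = False, p10 = True works.
Every clause has at least one true literal under this assignment.

p1 = T, p2 = T, p3 = F, p4 = F, p5 = T, p6 = F, p7 = T, p8 = T, p9 = F, p10 = T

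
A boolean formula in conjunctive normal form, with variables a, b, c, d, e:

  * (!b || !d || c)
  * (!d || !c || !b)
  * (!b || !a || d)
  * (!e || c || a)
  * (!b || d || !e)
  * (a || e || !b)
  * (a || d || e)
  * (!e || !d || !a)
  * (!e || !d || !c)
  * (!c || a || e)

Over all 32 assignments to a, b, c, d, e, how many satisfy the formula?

Satisfying assignments:
  a=0 b=0 c=0 d=1 e=0
  a=0 b=0 c=1 d=0 e=1
  a=1 b=0 c=0 d=0 e=0
  a=1 b=0 c=0 d=0 e=1
  a=1 b=0 c=0 d=1 e=0
  a=1 b=0 c=1 d=0 e=0
  a=1 b=0 c=1 d=0 e=1
  a=1 b=0 c=1 d=1 e=0
Count: 8.

8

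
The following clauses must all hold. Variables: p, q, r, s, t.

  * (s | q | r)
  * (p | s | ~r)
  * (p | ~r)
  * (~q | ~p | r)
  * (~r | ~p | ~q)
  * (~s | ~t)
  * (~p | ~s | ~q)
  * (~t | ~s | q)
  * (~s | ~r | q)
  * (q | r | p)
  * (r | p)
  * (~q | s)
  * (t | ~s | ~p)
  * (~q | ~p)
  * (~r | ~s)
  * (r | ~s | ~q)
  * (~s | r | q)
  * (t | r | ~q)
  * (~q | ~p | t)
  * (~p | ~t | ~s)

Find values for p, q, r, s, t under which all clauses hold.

p=True, q=False, r=True, s=False, t=False

Try p = True.
  then q is forced to False.
The remaining clauses are satisfied by r = True, s = False, t = False.
Every clause has at least one true literal under this assignment.
Check each clause:
  1. (r | s | q) — r is true.
  2. (p | ~r | s) — p is true.
  3. (p | ~r) — p is true.
  4. (r | ~q | ~p) — r is true.
  5. (~q | ~r | ~p) — ~q is true.
  6. (~s | ~t) — ~t is true.
  7. (~s | ~q | ~p) — ~s is true.
  8. (q | ~t | ~s) — ~t is true.
  9. (q | ~r | ~s) — ~s is true.
  10. (r | q | p) — p is true.
  11. (p | r) — p is true.
  12. (s | ~q) — ~q is true.
  13. (~p | ~s | t) — ~s is true.
  14. (~q | ~p) — ~q is true.
  15. (~s | ~r) — ~s is true.
  16. (r | ~s | ~q) — r is true.
  17. (r | q | ~s) — r is true.
  18. (t | ~q | r) — r is true.
  19. (~q | ~p | t) — ~q is true.
  20. (~p | ~s | ~t) — ~t is true.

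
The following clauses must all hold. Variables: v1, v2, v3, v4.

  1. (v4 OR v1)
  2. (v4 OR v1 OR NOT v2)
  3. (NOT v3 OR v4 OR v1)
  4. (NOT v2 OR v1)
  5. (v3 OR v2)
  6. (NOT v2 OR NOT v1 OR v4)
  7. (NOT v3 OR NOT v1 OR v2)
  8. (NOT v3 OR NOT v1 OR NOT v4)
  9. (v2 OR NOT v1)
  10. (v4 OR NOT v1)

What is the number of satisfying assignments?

Satisfying assignments:
  v1=0 v2=0 v3=1 v4=1
  v1=1 v2=1 v3=0 v4=1
That's 2 in total.

2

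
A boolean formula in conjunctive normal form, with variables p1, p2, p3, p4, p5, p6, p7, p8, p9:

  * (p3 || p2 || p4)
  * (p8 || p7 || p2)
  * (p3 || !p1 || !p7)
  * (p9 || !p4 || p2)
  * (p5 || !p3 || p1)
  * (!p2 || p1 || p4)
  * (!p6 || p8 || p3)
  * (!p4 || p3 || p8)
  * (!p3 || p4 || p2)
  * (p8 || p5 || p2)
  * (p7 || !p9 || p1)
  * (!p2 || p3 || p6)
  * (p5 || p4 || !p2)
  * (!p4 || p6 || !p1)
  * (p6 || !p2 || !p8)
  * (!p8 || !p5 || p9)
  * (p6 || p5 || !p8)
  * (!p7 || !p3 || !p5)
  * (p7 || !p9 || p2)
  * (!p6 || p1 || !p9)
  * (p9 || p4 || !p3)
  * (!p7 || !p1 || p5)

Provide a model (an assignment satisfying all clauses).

p1=T, p2=T, p3=T, p4=T, p5=F, p6=T, p7=F, p8=T, p9=F

Try p1 = True.
The remaining clauses are satisfied by p2 = True, p3 = True, p4 = True, p5 = False, p6 = True, p7 = False, p8 = True, p9 = False.
Every clause has at least one true literal under this assignment.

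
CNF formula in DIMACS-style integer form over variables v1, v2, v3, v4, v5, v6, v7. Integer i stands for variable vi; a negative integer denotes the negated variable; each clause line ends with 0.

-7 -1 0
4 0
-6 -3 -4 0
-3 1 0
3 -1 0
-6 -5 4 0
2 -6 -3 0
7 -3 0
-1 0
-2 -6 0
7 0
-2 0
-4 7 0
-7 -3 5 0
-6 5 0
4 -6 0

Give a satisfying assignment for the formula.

v1=F, v2=F, v3=F, v4=T, v5=T, v6=F, v7=T

(v4) is a unit clause, so v4 = True.
The clause (~v1) is unit: v1 must be False.
The clause (~v3) is unit: v3 must be False.
The clause (v7) is unit: v7 must be True.
(~v2) is a unit clause, so v2 = False.
Pure literal: v5 appears only positively; assign v5 = True.
v6 occurs only negated in the remaining clauses — set v6 = False.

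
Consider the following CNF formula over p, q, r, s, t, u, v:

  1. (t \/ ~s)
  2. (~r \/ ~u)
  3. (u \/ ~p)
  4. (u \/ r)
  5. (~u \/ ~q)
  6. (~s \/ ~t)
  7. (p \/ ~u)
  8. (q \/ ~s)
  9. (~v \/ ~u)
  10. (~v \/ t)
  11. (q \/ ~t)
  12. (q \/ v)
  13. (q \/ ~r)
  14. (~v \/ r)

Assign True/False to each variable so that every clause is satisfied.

p=F, q=T, r=T, s=F, t=T, u=F, v=T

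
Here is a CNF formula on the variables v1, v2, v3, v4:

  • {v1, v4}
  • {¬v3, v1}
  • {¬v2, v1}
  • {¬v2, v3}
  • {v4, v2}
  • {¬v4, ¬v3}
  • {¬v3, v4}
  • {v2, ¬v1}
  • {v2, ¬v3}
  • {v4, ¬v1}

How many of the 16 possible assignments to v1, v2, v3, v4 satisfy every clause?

1

The models are:
  v1=0 v2=0 v3=0 v4=1
That's 1 in total.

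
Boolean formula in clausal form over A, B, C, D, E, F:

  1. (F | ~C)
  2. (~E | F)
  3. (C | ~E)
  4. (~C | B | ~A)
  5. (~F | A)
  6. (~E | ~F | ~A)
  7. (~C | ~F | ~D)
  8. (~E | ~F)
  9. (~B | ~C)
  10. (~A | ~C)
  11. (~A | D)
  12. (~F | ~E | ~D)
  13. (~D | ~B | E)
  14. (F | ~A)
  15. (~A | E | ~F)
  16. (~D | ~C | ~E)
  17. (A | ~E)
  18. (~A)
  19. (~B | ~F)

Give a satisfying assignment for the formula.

A=False, B=False, C=False, D=False, E=False, F=False

Unit propagation: (~A) forces A = False.
(~F) is a unit clause, so F = False.
(~C) is a unit clause, so C = False.
(~E) is a unit clause, so E = False.
Pure literal: B appears only negated; assign B = False.
Pure literal: D appears only negated; assign D = False.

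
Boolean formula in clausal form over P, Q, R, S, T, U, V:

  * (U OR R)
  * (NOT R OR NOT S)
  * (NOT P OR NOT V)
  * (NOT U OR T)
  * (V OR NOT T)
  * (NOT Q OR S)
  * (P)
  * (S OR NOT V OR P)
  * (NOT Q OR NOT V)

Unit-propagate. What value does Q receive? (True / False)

(P) is a unit clause: P = True.
From (NOT V OR NOT P) and P = True: V = False.
(V OR NOT T): since V = False, the clause reduces to (NOT T). T = False.
(T OR NOT U): since T = False, the clause reduces to (NOT U). U = False.
(R OR U) with U = False leaves only R, so R = True.
From (NOT S OR NOT R) and R = True: S = False.
(S OR NOT Q): since S = False, the clause reduces to (NOT Q). Q = False.

False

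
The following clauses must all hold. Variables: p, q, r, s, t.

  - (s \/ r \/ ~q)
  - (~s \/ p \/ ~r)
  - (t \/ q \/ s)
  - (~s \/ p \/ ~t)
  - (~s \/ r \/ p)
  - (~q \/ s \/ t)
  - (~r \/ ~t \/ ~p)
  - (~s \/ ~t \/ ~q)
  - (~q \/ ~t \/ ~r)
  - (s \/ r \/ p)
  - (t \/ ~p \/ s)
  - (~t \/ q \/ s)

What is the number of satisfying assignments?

5

Satisfying assignments:
  p=1 q=0 r=0 s=1 t=0
  p=1 q=0 r=0 s=1 t=1
  p=1 q=0 r=1 s=1 t=0
  p=1 q=1 r=0 s=1 t=0
  p=1 q=1 r=1 s=1 t=0
That's 5 in total.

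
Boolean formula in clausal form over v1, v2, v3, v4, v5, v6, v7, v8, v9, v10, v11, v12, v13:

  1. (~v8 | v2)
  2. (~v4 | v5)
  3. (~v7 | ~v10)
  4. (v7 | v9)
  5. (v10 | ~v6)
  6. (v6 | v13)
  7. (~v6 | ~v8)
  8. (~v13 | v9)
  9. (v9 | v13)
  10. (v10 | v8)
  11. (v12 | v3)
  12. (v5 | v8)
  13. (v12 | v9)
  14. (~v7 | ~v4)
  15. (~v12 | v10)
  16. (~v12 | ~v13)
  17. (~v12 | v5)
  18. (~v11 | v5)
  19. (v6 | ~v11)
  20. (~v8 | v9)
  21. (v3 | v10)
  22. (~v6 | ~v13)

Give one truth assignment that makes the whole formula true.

v1=1, v2=0, v3=1, v4=0, v5=1, v6=0, v7=0, v8=0, v9=1, v10=1, v11=0, v12=0, v13=1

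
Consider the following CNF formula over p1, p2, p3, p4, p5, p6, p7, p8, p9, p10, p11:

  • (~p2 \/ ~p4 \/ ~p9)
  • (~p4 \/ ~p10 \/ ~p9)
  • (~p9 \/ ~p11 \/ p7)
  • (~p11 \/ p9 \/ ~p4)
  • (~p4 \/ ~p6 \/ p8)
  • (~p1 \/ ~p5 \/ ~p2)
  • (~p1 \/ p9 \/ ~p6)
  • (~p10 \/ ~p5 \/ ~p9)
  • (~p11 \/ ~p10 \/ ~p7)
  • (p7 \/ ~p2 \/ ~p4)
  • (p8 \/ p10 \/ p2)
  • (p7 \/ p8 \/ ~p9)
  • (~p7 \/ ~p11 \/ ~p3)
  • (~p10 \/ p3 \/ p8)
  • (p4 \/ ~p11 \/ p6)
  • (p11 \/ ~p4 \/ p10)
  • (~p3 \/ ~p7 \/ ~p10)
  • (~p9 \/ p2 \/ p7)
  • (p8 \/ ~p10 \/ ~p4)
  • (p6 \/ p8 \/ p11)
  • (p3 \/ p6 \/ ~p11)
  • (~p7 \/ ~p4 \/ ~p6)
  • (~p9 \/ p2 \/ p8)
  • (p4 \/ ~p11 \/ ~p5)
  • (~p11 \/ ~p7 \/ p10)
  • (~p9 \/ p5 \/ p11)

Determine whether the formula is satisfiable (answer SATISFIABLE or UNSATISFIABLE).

SATISFIABLE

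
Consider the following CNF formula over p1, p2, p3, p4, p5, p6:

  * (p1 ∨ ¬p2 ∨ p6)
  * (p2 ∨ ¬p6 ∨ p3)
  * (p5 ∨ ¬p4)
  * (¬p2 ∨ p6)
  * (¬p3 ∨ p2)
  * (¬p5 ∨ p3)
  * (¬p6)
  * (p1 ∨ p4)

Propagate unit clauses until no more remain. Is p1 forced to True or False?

True

(¬p6) stands alone — p6 = False.
From (¬p2 ∨ p6) and p6 = False: p2 = False.
(p2 ∨ ¬p3) with p2 = False leaves only ¬p3, so p3 = False.
From (¬p5 ∨ p3) and p3 = False: p5 = False.
In (p5 ∨ ¬p4), p5 is now false; ¬p4 must hold, so p4 = False.
From (p4 ∨ p1) and p4 = False: p1 = True.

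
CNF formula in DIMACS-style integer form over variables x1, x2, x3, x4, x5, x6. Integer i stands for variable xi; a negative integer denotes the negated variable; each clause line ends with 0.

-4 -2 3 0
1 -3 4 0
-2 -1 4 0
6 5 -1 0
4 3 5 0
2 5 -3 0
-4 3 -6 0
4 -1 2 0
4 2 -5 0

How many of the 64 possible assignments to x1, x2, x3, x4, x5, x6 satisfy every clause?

16

Case analysis on x4 and x2:
  x4=T, x2=T: 7 of the 16 assignments to (x1,x3,x5,x6) work.
  x4=T, x2=F: 7 of the 16 assignments to (x1,x3,x5,x6) work.
  x4=F, x2=T: remaining (x1,x3,x5,x6) ∈ {(F,F,T,F); (F,F,T,T)} — 2.
  x4=F, x2=F: a clause becomes empty — 0.
Total: 7 + 7 + 2 + 0 = 16.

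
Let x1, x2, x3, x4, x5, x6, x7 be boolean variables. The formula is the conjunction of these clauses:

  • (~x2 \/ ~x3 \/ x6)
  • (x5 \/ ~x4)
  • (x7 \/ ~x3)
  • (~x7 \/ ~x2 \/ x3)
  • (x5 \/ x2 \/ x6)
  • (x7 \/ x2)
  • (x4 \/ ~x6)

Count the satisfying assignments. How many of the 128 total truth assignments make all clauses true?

22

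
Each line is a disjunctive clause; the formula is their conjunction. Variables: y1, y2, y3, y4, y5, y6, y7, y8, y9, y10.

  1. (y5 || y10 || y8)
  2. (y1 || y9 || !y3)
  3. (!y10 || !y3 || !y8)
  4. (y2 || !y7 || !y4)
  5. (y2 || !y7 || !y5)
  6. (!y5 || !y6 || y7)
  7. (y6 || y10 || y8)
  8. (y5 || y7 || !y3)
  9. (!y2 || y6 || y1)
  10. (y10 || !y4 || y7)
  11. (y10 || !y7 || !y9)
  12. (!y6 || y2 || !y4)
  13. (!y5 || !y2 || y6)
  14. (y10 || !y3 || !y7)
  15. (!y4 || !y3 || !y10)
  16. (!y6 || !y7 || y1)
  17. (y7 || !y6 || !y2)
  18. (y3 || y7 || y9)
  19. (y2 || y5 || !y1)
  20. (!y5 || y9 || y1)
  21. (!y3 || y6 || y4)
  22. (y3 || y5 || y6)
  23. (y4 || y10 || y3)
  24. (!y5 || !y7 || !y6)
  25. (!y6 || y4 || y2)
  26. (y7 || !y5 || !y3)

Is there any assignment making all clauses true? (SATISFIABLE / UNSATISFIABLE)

SATISFIABLE

Try y1 = False.
For the remaining variables, y2 = False, y3 = False, y4 = False, y5 = True, y6 = False, y7 = False, y8 = True, y9 = True, y10 = True works.
Every clause has at least one true literal under this assignment.
So y1=False  y2=False  y3=False  y4=False  y5=True  y6=False  y7=False  y8=True  y9=True  y10=True is a satisfying assignment.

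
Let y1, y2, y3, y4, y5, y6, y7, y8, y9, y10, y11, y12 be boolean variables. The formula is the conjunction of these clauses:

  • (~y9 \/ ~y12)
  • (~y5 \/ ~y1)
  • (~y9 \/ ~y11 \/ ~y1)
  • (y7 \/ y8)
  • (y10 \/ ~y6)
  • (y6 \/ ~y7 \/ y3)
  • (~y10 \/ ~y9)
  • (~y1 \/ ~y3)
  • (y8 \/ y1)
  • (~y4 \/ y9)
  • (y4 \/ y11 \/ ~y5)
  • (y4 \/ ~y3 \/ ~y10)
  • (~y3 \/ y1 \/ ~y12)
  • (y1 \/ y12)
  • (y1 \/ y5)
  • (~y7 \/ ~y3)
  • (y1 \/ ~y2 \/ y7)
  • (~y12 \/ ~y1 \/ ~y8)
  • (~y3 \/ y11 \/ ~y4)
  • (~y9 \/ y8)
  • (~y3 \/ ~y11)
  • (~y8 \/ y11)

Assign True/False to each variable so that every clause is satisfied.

Set y1 = True and propagate.
  then y5 is forced to False.
  then y3 is forced to False.
For the remaining variables, y2 = True, y4 = False, y6 = True, y7 = True, y8 = True, y9 = False, y10 = True, y11 = True, y12 = False works.
Every clause has at least one true literal under this assignment.
Check each clause:
  1. (~y9 \/ ~y12) — ~y12 is true.
  2. (~y5 \/ ~y1) — ~y5 is true.
  3. (~y9 \/ ~y1 \/ ~y11) — ~y9 is true.
  4. (y7 \/ y8) — y8 is true.
  5. (~y6 \/ y10) — y10 is true.
  6. (y3 \/ y6 \/ ~y7) — y6 is true.
  7. (~y10 \/ ~y9) — ~y9 is true.
  8. (~y1 \/ ~y3) — ~y3 is true.
  9. (y8 \/ y1) — y8 is true.
  10. (~y4 \/ y9) — ~y4 is true.
  11. (y4 \/ y11 \/ ~y5) — y11 is true.
  12. (~y3 \/ ~y10 \/ y4) — ~y3 is true.
  13. (y1 \/ ~y3 \/ ~y12) — y1 is true.
  14. (y1 \/ y12) — y1 is true.
  15. (y5 \/ y1) — y1 is true.
  16. (~y7 \/ ~y3) — ~y3 is true.
  17. (y7 \/ y1 \/ ~y2) — y1 is true.
  18. (~y8 \/ ~y1 \/ ~y12) — ~y12 is true.
  19. (y11 \/ ~y4 \/ ~y3) — y11 is true.
  20. (y8 \/ ~y9) — y8 is true.
  21. (~y11 \/ ~y3) — ~y3 is true.
  22. (y11 \/ ~y8) — y11 is true.

y1=True  y2=True  y3=False  y4=False  y5=False  y6=True  y7=True  y8=True  y9=False  y10=True  y11=True  y12=False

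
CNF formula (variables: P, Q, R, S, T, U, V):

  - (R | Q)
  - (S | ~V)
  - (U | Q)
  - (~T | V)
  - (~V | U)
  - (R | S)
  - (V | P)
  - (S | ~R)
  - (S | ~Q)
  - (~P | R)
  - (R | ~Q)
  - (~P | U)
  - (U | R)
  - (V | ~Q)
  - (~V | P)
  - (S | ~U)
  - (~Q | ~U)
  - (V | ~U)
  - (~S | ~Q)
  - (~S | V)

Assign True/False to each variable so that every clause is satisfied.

P=1, Q=0, R=1, S=1, T=1, U=1, V=1

Check each clause:
  1. (R | Q) — R is true.
  2. (~V | S) — S is true.
  3. (Q | U) — U is true.
  4. (V | ~T) — V is true.
  5. (~V | U) — U is true.
  6. (S | R) — R is true.
  7. (P | V) — P is true.
  8. (S | ~R) — S is true.
  9. (~Q | S) — S is true.
  10. (R | ~P) — R is true.
  11. (R | ~Q) — R is true.
  12. (~P | U) — U is true.
  13. (R | U) — R is true.
  14. (~Q | V) — ~Q is true.
  15. (~V | P) — P is true.
  16. (S | ~U) — S is true.
  17. (~U | ~Q) — ~Q is true.
  18. (~U | V) — V is true.
  19. (~Q | ~S) — ~Q is true.
  20. (~S | V) — V is true.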